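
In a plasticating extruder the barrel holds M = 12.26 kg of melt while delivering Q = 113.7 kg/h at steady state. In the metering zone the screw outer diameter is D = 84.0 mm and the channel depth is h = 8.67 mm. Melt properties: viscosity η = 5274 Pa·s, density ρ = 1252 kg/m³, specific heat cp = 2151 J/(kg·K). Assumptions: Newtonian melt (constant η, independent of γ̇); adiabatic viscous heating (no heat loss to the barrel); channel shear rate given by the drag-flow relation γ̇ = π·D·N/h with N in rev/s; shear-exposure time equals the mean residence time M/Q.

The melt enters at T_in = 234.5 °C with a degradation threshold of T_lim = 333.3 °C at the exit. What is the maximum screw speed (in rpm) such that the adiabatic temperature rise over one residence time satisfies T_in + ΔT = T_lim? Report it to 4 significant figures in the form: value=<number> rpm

value=22.47 rpm

Q_s = Q / 3600 = 113.7 / 3600 = 0.0315833 kg/s
t_res = M / Q_s = 12.26 / 0.0315833 = 388.179 s
Convert to metres: D = 0.084 m, h = 0.00867 m
Allowable rise: ΔT_a = T_lim − T_in = 333.3 − 234.5 = 98.8 K
γ̇_max² = ΔT_a·ρ·cp/(η·t_res) = 98.8·1252·2151/(5274·388.179) = 129.966 s⁻²
γ̇_max = √129.966 = 11.4003 s⁻¹
N_max = γ̇_max h / (πD) = 11.4003·0.00867/(π·0.084) = 0.374545 rev/s → ×60 = 22.4727 rpm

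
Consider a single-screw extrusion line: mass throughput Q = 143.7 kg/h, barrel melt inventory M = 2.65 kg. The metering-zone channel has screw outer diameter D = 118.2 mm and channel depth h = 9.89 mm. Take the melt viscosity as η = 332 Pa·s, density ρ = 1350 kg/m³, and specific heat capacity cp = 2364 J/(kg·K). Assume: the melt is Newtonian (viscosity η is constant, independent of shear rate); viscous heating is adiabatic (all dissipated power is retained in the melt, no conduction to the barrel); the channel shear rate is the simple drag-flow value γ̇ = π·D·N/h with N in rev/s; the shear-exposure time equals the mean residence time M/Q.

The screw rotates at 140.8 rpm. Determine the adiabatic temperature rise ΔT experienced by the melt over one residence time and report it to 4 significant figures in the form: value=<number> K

value=53.62 K

Q_s = Q / 3600 = 143.7 / 3600 = 0.0399167 kg/s
Mean residence time: t_res = M/Q_s = 2.65 kg / 0.0399167 kg/s = 66.3883 s
D = 118.2 mm = 0.1182 m;  h = 9.89 mm = 0.00989 m;  N = 140.8 rpm / 60 = 2.34667 rev/s
γ̇ = π D N / h = (π)(0.1182)(2.34667) / 0.00989 = 88.1094 s⁻¹
Adiabatic rise: ΔT = η γ̇² t_res / (ρ cp) = 332·(88.1094)²·66.3883 / (1350·2364) = 53.6159 K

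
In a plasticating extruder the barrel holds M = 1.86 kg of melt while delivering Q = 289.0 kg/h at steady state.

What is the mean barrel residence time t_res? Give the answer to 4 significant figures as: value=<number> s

value=23.17 s

Throughput in SI: Q_s = 289.0 kg/h ÷ 3600 s/h = 0.0802778 kg/s
t_res = M / Q_s = 1.86 / 0.0802778 = 23.1696 s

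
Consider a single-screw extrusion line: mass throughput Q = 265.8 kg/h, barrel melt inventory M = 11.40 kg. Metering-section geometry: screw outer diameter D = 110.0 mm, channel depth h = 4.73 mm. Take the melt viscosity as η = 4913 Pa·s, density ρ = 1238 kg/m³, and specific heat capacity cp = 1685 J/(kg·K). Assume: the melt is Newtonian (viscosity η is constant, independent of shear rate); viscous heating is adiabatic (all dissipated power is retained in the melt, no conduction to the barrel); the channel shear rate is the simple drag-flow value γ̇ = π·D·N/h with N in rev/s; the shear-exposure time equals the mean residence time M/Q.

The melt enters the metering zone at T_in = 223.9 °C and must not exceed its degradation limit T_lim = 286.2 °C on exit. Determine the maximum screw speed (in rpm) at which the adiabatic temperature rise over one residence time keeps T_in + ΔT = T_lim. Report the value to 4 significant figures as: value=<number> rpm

Throughput in SI: Q_s = 265.8 kg/h ÷ 3600 s/h = 0.0738333 kg/s
Mean residence time: t_res = M/Q_s = 11.40 kg / 0.0738333 kg/s = 154.402 s
Convert to metres: D = 0.11 m, h = 0.00473 m
ΔT_a = T_lim − T_in = 286.2 °C − 223.9 °C = 62.3 K
γ̇_max² = ΔT_a·ρ·cp / (η·t_res) = [62.3 × 1238 × 1685] / [4913 × 154.402] = 171.321 s⁻²
γ̇_max = sqrt(171.321) = 13.0889 s⁻¹
Solve γ̇ = πDN/h for N: N_max = γ̇_max·h/(π·D) = 13.0889 × 0.00473 / (π × 0.11) = 0.179153 rev/s = 10.7492 rpm

value=10.75 rpm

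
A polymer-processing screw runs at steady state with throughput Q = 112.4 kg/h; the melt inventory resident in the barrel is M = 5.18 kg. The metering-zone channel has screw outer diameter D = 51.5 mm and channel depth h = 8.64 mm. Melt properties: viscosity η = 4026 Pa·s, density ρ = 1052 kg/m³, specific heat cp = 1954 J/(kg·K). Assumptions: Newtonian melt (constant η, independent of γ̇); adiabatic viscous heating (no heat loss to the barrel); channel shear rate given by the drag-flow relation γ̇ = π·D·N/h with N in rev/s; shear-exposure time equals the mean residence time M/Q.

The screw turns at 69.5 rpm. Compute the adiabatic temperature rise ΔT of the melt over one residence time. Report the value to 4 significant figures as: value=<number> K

value=152.9 K

Convert throughput: Q = 112.4 kg/h = 112.4/3600 = 0.0312222 kg/s
t_res = M / Q_s = 5.18 ÷ 0.0312222 = 165.907 s
Geometry in metres: D = 51.5 mm → 0.0515 m, h = 8.64 mm → 0.00864 m; screw speed N = 69.5 rpm = 1.15833 rev/s
γ̇ = π·D·N / h = π · 0.0515 · 1.15833 / 0.00864 = 21.6909 s⁻¹
ΔT = η·γ̇²·t_res / (ρ·cp) = 4026 · (21.6909)² · 165.907 / (1052 · 1954) = 152.881 K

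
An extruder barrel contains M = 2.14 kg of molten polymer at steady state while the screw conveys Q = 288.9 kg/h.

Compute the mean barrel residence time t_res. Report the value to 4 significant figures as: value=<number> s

Q_s = Q / 3600 = 288.9 / 3600 = 0.08025 kg/s
t_res = M / Q_s = 2.14 / 0.08025 = 26.6667 s

value=26.67 s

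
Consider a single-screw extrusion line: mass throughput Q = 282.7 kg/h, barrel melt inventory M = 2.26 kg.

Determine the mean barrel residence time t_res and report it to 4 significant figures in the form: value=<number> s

Throughput in SI: Q_s = 282.7 kg/h ÷ 3600 s/h = 0.0785278 kg/s
t_res = M / Q_s = 2.26 ÷ 0.0785278 = 28.7796 s

value=28.78 s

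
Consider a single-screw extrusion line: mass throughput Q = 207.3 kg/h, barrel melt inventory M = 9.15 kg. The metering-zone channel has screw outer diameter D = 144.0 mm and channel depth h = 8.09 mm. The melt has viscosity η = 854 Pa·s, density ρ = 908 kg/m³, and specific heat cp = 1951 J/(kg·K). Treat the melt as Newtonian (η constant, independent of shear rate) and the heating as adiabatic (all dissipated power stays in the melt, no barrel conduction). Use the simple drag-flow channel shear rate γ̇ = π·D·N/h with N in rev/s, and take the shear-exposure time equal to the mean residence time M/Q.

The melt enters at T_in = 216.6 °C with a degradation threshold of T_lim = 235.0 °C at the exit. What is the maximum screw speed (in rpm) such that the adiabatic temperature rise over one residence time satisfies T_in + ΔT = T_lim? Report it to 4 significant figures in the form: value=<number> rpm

value=16.63 rpm

Throughput in SI: Q_s = 207.3 kg/h ÷ 3600 s/h = 0.0575833 kg/s
t_res = M / Q_s = 9.15 / 0.0575833 = 158.9 s
D = 144.0 mm = 0.144 m;  h = 8.09 mm = 0.00809 m
ΔT_a = T_lim − T_in = 235.0 °C − 216.6 °C = 18.4 K
γ̇_max² = ΔT_a·ρ·cp / (η·t_res) = [18.4 × 908 × 1951] / [854 × 158.9] = 240.203 s⁻²
γ̇_max = √240.203 = 15.4985 s⁻¹
N_max = γ̇_max·h / (π·D) = 15.4985 · 0.00809 / (π · 0.144) = 0.277157 rev/s = 16.6294 rpm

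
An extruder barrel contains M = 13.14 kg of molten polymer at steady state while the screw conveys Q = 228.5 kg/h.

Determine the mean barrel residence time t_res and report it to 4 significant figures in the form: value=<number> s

Throughput in SI: Q_s = 228.5 kg/h ÷ 3600 s/h = 0.0634722 kg/s
t_res = M / Q_s = 13.14 ÷ 0.0634722 = 207.02 s

value=207.0 s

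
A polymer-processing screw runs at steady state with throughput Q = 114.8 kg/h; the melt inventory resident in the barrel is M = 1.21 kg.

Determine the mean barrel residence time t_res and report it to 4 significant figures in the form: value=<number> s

Convert throughput: Q = 114.8 kg/h = 114.8/3600 = 0.0318889 kg/s
t_res = M / Q_s = 1.21 ÷ 0.0318889 = 37.9443 s

value=37.94 s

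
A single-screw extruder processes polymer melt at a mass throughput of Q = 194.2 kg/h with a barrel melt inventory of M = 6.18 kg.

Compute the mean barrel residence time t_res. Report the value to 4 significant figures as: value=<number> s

value=114.6 s

Q_s = Q / 3600 = 194.2 / 3600 = 0.0539444 kg/s
t_res = M / Q_s = 6.18 ÷ 0.0539444 = 114.562 s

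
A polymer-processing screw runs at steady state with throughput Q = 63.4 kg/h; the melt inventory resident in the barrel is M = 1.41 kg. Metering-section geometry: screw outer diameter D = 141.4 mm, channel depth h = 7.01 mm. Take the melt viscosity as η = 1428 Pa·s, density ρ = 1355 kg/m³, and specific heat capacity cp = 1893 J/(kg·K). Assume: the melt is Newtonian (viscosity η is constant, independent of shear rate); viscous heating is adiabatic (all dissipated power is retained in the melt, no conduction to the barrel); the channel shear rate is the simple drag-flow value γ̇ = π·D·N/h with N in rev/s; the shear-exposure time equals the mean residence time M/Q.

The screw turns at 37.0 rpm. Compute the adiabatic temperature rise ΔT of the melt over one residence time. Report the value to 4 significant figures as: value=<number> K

Convert throughput: Q = 63.4 kg/h = 63.4/3600 = 0.0176111 kg/s
t_res = M / Q_s = 1.41 ÷ 0.0176111 = 80.0631 s
D = 141.4 mm = 0.1414 m;  h = 7.01 mm = 0.00701 m;  N = 37.0 rpm / 60 = 0.616667 rev/s
Shear rate: γ̇ = πDN/h = π·0.1414·0.616667/0.00701 = 39.0779 s⁻¹
ΔT = η·γ̇²·t_res/(ρ·cp) = [1428 × 39.0779² × 80.0631] / [1355 × 1893] = 68.0666 K

value=68.07 K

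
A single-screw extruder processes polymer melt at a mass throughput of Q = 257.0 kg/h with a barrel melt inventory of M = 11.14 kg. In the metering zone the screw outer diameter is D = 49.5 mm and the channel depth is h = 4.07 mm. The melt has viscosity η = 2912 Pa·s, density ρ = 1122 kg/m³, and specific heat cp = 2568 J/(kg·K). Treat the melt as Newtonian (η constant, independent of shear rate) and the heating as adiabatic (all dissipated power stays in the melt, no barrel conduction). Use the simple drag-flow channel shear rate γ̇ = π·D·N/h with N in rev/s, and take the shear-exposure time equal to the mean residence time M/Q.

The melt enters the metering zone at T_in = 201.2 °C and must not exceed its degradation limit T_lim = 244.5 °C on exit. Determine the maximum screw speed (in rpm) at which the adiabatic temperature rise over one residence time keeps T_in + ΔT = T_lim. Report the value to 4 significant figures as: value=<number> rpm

Q_s = Q / 3600 = 257.0 / 3600 = 0.0713889 kg/s
t_res = M / Q_s = 11.14 / 0.0713889 = 156.047 s
Convert to metres: D = 0.0495 m, h = 0.00407 m
Allowable rise: ΔT_a = T_lim − T_in = 244.5 − 201.2 = 43.3 K
γ̇_max² = ΔT_a·ρ·cp/(η·t_res) = 43.3·1122·2568/(2912·156.047) = 274.555 s⁻²
Take the square root: γ̇_max = √(274.555) = 16.5697 s⁻¹
Solve γ̇ = πDN/h for N: N_max = γ̇_max·h/(π·D) = 16.5697 × 0.00407 / (π × 0.0495) = 0.433665 rev/s = 26.0199 rpm

value=26.02 rpm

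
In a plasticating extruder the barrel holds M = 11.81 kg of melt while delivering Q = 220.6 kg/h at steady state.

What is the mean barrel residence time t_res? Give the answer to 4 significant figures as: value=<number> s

value=192.7 s

Convert throughput: Q = 220.6 kg/h = 220.6/3600 = 0.0612778 kg/s
t_res = M / Q_s = 11.81 / 0.0612778 = 192.729 s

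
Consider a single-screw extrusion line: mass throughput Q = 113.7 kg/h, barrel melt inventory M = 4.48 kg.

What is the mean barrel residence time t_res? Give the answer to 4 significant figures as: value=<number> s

Throughput in SI: Q_s = 113.7 kg/h ÷ 3600 s/h = 0.0315833 kg/s
t_res = M / Q_s = 4.48 / 0.0315833 = 141.847 s

value=141.8 s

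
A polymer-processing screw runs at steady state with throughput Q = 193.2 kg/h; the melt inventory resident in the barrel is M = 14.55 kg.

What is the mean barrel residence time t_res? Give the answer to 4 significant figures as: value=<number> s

value=271.1 s

Convert throughput: Q = 193.2 kg/h = 193.2/3600 = 0.0536667 kg/s
t_res = M / Q_s = 14.55 ÷ 0.0536667 = 271.118 s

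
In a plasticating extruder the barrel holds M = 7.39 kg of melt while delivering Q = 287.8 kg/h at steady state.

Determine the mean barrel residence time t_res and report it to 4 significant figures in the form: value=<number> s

value=92.44 s

Q_s = Q / 3600 = 287.8 / 3600 = 0.0799444 kg/s
t_res = M / Q_s = 7.39 ÷ 0.0799444 = 92.4392 s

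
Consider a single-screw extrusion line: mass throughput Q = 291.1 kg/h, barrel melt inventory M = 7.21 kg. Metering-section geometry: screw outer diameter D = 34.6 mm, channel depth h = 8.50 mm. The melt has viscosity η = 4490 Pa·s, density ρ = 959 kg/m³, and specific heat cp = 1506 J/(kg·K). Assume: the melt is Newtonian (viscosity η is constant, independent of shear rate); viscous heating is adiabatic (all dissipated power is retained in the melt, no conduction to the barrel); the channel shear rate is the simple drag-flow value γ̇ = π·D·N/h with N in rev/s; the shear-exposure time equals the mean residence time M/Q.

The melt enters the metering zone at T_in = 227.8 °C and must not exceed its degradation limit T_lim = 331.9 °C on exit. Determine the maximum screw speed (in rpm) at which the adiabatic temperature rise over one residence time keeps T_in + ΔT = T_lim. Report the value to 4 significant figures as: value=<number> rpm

Q_s = Q / 3600 = 291.1 / 3600 = 0.0808611 kg/s
t_res = M / Q_s = 7.21 ÷ 0.0808611 = 89.1652 s
Convert to metres: D = 0.0346 m, h = 0.0085 m
Allowable rise: ΔT_a = T_lim − T_in = 331.9 − 227.8 = 104.1 K
γ̇_max² = ΔT_a·ρ·cp/(η·t_res) = 104.1·959·1506/(4490·89.1652) = 375.537 s⁻²
γ̇_max = √375.537 = 19.3788 s⁻¹
N_max = γ̇_max h / (πD) = 19.3788·0.0085/(π·0.0346) = 1.51537 rev/s → ×60 = 90.9223 rpm

value=90.92 rpm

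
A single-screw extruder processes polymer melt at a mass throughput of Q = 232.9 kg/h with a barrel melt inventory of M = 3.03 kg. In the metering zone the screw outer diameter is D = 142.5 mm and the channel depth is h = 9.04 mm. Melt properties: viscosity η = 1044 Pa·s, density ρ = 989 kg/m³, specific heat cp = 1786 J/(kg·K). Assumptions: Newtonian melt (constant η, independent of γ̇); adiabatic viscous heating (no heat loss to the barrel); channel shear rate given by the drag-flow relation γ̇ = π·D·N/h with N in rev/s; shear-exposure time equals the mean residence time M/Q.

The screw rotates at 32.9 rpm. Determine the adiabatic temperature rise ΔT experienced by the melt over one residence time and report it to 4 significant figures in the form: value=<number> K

Convert throughput: Q = 232.9 kg/h = 232.9/3600 = 0.0646944 kg/s
Mean residence time: t_res = M/Q_s = 3.03 kg / 0.0646944 kg/s = 46.8356 s
Geometry in metres: D = 142.5 mm → 0.1425 m, h = 9.04 mm → 0.00904 m; screw speed N = 32.9 rpm = 0.548333 rev/s
γ̇ = π D N / h = (π)(0.1425)(0.548333) / 0.00904 = 27.1544 s⁻¹
Adiabatic rise: ΔT = η γ̇² t_res / (ρ cp) = 1044·(27.1544)²·46.8356 / (989·1786) = 20.4118 K

value=20.41 K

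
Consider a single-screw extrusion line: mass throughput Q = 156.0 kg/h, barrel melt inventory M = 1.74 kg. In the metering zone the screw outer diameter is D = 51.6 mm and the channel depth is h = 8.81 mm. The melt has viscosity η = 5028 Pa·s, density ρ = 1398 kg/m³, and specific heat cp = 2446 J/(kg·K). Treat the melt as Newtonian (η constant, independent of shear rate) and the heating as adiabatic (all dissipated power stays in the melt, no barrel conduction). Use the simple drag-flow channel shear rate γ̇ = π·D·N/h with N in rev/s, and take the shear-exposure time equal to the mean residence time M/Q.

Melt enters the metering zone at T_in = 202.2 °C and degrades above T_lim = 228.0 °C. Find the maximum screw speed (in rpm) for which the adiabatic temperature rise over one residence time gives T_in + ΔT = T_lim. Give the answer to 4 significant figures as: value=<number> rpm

Throughput in SI: Q_s = 156.0 kg/h ÷ 3600 s/h = 0.0433333 kg/s
t_res = M / Q_s = 1.74 / 0.0433333 = 40.1538 s
Geometry in SI: D = 51.6 mm → 0.0516 m, h = 8.81 mm → 0.00881 m
ΔT_a = T_lim − T_in = 228.0 − 202.2 = 25.8 K
γ̇_max² = ΔT_a·ρ·cp / (η·t_res) = [25.8 × 1398 × 2446] / [5028 × 40.1538] = 436.979 s⁻²
Take the square root: γ̇_max = √(436.979) = 20.9041 s⁻¹
N_max = γ̇_max·h / (π·D) = 20.9041 · 0.00881 / (π · 0.0516) = 1.13607 rev/s = 68.1645 rpm

value=68.16 rpm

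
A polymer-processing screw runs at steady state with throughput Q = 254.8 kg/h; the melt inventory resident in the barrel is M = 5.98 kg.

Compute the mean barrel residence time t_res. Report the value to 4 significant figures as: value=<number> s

Throughput in SI: Q_s = 254.8 kg/h ÷ 3600 s/h = 0.0707778 kg/s
Mean residence time: t_res = M/Q_s = 5.98 kg / 0.0707778 kg/s = 84.4898 s

value=84.49 s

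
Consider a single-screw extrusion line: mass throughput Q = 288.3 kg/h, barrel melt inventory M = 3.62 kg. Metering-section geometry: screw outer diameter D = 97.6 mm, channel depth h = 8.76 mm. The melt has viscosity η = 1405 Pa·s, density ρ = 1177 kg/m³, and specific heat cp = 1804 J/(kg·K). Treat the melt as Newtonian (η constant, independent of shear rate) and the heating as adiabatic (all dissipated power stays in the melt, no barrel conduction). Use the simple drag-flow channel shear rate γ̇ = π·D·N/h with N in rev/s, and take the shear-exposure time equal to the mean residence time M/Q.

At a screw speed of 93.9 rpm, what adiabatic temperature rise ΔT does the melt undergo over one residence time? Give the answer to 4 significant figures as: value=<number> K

Throughput in SI: Q_s = 288.3 kg/h ÷ 3600 s/h = 0.0800833 kg/s
Mean residence time: t_res = M/Q_s = 3.62 kg / 0.0800833 kg/s = 45.2029 s
D = 97.6 mm = 0.0976 m;  h = 8.76 mm = 0.00876 m;  N = 93.9 rpm / 60 = 1.565 rev/s
Shear rate: γ̇ = πDN/h = π·0.0976·1.565/0.00876 = 54.7785 s⁻¹
ΔT = η·γ̇²·t_res / (ρ·cp) = 1405 · (54.7785)² · 45.2029 / (1177 · 1804) = 89.7531 K

value=89.75 K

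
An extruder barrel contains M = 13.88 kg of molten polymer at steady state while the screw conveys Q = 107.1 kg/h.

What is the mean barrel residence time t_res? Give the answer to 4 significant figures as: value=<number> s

Throughput in SI: Q_s = 107.1 kg/h ÷ 3600 s/h = 0.02975 kg/s
t_res = M / Q_s = 13.88 ÷ 0.02975 = 466.555 s

value=466.6 s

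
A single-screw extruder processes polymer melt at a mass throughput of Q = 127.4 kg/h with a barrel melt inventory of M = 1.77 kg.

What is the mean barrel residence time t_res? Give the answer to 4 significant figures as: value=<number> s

Convert throughput: Q = 127.4 kg/h = 127.4/3600 = 0.0353889 kg/s
t_res = M / Q_s = 1.77 / 0.0353889 = 50.0157 s

value=50.02 s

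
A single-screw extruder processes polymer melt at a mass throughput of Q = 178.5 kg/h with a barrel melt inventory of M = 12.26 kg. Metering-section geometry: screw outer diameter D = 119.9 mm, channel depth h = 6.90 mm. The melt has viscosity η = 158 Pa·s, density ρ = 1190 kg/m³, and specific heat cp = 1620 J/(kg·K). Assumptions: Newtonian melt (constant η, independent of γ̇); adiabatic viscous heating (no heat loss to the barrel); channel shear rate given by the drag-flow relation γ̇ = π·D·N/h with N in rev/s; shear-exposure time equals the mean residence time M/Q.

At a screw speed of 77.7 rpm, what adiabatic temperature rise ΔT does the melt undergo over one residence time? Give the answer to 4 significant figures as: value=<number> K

value=101.3 K

Q_s = Q / 3600 = 178.5 / 3600 = 0.0495833 kg/s
t_res = M / Q_s = 12.26 ÷ 0.0495833 = 247.261 s
Convert to SI: D = 0.1199 m, h = 0.0069 m, N = 77.7/60 = 1.295 rev/s
γ̇ = π D N / h = (π)(0.1199)(1.295) / 0.0069 = 70.6952 s⁻¹
ΔT = η·γ̇²·t_res / (ρ·cp) = 158 · (70.6952)² · 247.261 / (1190 · 1620) = 101.281 K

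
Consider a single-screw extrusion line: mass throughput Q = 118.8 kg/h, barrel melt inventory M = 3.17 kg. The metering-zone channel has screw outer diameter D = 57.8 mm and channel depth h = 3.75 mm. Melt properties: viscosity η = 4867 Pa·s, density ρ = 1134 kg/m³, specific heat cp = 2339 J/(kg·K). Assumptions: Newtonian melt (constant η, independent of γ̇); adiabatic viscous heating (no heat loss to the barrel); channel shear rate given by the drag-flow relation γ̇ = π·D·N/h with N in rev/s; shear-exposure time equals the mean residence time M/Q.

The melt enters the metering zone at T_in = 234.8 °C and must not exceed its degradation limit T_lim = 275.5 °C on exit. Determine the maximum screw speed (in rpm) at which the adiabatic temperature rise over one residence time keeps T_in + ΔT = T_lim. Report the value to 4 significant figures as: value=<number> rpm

value=18.83 rpm

Throughput in SI: Q_s = 118.8 kg/h ÷ 3600 s/h = 0.033 kg/s
t_res = M / Q_s = 3.17 / 0.033 = 96.0606 s
Convert to metres: D = 0.0578 m, h = 0.00375 m
ΔT_a = T_lim − T_in = 275.5 °C − 234.8 °C = 40.7 K
γ̇_max² = ΔT_a·ρ·cp / (η·t_res) = [40.7 × 1134 × 2339] / [4867 × 96.0606] = 230.904 s⁻²
Take the square root: γ̇_max = √(230.904) = 15.1955 s⁻¹
Solve γ̇ = πDN/h for N: N_max = γ̇_max·h/(π·D) = 15.1955 × 0.00375 / (π × 0.0578) = 0.313812 rev/s = 18.8287 rpm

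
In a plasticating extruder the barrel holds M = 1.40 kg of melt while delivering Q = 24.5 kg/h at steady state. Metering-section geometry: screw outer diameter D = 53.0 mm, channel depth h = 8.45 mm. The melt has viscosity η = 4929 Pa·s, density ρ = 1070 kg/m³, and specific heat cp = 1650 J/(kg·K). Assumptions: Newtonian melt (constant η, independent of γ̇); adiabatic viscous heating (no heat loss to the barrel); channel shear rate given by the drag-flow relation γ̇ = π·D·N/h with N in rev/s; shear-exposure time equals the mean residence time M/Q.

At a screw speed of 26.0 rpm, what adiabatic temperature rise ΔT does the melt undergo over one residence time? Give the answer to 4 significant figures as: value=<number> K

Q_s = Q / 3600 = 24.5 / 3600 = 0.00680556 kg/s
Mean residence time: t_res = M/Q_s = 1.40 kg / 0.00680556 kg/s = 205.714 s
Convert to SI: D = 0.053 m, h = 0.00845 m, N = 26.0/60 = 0.433333 rev/s
γ̇ = π D N / h = (π)(0.053)(0.433333) / 0.00845 = 8.53869 s⁻¹
ΔT = η·γ̇²·t_res / (ρ·cp) = 4929 · (8.53869)² · 205.714 / (1070 · 1650) = 41.8734 K

value=41.87 K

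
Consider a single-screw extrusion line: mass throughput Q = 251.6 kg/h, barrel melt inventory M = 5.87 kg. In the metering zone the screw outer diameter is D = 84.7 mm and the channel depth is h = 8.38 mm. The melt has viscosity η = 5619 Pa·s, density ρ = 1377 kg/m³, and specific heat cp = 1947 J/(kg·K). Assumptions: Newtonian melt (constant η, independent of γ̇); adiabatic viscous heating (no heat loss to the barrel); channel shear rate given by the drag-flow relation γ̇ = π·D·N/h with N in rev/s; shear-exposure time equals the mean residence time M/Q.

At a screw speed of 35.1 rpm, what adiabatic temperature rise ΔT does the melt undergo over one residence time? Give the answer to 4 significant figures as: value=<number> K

value=60.74 K

Q_s = Q / 3600 = 251.6 / 3600 = 0.0698889 kg/s
Mean residence time: t_res = M/Q_s = 5.87 kg / 0.0698889 kg/s = 83.9905 s
Convert to SI: D = 0.0847 m, h = 0.00838 m, N = 35.1/60 = 0.585 rev/s
Shear rate: γ̇ = πDN/h = π·0.0847·0.585/0.00838 = 18.5757 s⁻¹
ΔT = η·γ̇²·t_res/(ρ·cp) = [5619 × 18.5757² × 83.9905] / [1377 × 1947] = 60.7406 K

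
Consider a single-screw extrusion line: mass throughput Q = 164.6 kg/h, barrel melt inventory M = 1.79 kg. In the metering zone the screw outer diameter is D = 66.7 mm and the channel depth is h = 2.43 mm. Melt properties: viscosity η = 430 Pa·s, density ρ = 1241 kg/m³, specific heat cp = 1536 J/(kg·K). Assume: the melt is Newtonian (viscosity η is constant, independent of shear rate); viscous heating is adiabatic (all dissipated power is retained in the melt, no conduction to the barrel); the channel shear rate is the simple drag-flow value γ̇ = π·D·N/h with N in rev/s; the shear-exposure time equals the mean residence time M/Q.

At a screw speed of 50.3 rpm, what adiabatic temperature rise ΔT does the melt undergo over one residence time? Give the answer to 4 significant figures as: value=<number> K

value=46.15 K

Throughput in SI: Q_s = 164.6 kg/h ÷ 3600 s/h = 0.0457222 kg/s
Mean residence time: t_res = M/Q_s = 1.79 kg / 0.0457222 kg/s = 39.1495 s
Geometry in metres: D = 66.7 mm → 0.0667 m, h = 2.43 mm → 0.00243 m; screw speed N = 50.3 rpm = 0.838333 rev/s
γ̇ = π·D·N / h = π · 0.0667 · 0.838333 / 0.00243 = 72.2913 s⁻¹
ΔT = η·γ̇²·t_res/(ρ·cp) = [430 × 72.2913² × 39.1495] / [1241 × 1536] = 46.1534 K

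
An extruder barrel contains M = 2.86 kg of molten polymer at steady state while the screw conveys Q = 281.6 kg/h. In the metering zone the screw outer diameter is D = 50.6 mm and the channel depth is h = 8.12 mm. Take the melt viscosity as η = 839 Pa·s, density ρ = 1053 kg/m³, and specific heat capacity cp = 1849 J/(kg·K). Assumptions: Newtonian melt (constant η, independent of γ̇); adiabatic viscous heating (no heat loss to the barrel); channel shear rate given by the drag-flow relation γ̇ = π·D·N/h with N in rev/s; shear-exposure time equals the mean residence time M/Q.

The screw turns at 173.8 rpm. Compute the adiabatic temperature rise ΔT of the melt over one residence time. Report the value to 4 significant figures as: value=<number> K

value=50.67 K

Convert throughput: Q = 281.6 kg/h = 281.6/3600 = 0.0782222 kg/s
Mean residence time: t_res = M/Q_s = 2.86 kg / 0.0782222 kg/s = 36.5625 s
Geometry in metres: D = 50.6 mm → 0.0506 m, h = 8.12 mm → 0.00812 m; screw speed N = 173.8 rpm = 2.89667 rev/s
Shear rate: γ̇ = πDN/h = π·0.0506·2.89667/0.00812 = 56.7078 s⁻¹
ΔT = η·γ̇²·t_res/(ρ·cp) = [839 × 56.7078² × 36.5625] / [1053 × 1849] = 50.6662 K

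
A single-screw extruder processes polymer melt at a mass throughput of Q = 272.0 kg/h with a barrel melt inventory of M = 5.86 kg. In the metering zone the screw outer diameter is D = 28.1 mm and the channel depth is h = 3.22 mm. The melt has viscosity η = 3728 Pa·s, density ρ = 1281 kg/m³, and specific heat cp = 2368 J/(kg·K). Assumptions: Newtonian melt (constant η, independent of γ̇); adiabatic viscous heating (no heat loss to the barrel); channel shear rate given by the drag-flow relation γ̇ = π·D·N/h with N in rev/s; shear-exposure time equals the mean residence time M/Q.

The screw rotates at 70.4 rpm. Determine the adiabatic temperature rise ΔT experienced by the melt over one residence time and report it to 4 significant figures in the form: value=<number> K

Convert throughput: Q = 272.0 kg/h = 272.0/3600 = 0.0755556 kg/s
Mean residence time: t_res = M/Q_s = 5.86 kg / 0.0755556 kg/s = 77.5588 s
Convert to SI: D = 0.0281 m, h = 0.00322 m, N = 70.4/60 = 1.17333 rev/s
γ̇ = π D N / h = (π)(0.0281)(1.17333) / 0.00322 = 32.1678 s⁻¹
Adiabatic rise: ΔT = η γ̇² t_res / (ρ cp) = 3728·(32.1678)²·77.5588 / (1281·2368) = 98.6324 K

value=98.63 K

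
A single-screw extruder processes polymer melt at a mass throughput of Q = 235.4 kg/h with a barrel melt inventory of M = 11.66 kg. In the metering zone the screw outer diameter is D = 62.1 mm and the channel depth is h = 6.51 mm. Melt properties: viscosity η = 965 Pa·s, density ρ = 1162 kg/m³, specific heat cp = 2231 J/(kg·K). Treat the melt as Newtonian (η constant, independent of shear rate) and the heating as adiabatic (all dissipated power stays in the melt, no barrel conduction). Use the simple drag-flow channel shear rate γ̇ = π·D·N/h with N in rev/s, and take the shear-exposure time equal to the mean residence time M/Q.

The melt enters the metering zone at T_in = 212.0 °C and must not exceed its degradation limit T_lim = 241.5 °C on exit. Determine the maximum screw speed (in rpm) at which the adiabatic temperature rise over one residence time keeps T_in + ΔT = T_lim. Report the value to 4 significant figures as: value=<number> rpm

value=42.21 rpm

Throughput in SI: Q_s = 235.4 kg/h ÷ 3600 s/h = 0.0653889 kg/s
t_res = M / Q_s = 11.66 ÷ 0.0653889 = 178.318 s
Convert to metres: D = 0.0621 m, h = 0.00651 m
ΔT_a = T_lim − T_in = 241.5 − 212.0 = 29.5 K
Invert ΔT = ηγ̇²t_res/(ρcp) for γ̇: γ̇_max² = ΔT_a ρ cp / (η t_res) = 29.5·1162·2231 / (965·178.318) = 444.432 s⁻²
Take the square root: γ̇_max = √(444.432) = 21.0816 s⁻¹
N_max = γ̇_max h / (πD) = 21.0816·0.00651/(π·0.0621) = 0.703465 rev/s → ×60 = 42.2079 rpm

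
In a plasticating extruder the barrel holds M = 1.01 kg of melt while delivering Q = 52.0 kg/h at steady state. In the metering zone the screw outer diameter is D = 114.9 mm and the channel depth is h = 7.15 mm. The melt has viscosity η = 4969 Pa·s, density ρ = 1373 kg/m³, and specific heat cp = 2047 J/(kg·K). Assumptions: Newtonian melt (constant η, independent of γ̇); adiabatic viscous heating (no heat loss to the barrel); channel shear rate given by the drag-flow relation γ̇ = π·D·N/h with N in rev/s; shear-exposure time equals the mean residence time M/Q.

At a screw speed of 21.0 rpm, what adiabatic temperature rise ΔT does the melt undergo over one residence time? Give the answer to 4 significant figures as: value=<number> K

Q_s = Q / 3600 = 52.0 / 3600 = 0.0144444 kg/s
Mean residence time: t_res = M/Q_s = 1.01 kg / 0.0144444 kg/s = 69.9231 s
Convert to SI: D = 0.1149 m, h = 0.00715 m, N = 21.0/60 = 0.35 rev/s
γ̇ = π·D·N / h = π · 0.1149 · 0.35 / 0.00715 = 17.6698 s⁻¹
Adiabatic rise: ΔT = η γ̇² t_res / (ρ cp) = 4969·(17.6698)²·69.9231 / (1373·2047) = 38.598 K

value=38.60 K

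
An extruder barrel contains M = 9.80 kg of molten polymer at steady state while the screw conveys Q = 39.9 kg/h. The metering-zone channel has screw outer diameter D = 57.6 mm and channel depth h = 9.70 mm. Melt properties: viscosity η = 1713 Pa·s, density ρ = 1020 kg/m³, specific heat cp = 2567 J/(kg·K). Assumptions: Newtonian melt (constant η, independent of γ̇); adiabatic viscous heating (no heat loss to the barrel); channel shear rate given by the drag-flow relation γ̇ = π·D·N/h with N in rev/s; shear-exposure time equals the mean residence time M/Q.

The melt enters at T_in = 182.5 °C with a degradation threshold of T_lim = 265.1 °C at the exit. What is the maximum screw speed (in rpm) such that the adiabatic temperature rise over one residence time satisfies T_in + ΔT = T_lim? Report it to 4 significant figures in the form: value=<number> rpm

Throughput in SI: Q_s = 39.9 kg/h ÷ 3600 s/h = 0.0110833 kg/s
t_res = M / Q_s = 9.80 ÷ 0.0110833 = 884.211 s
Geometry in SI: D = 57.6 mm → 0.0576 m, h = 9.70 mm → 0.0097 m
ΔT_a = T_lim − T_in = 265.1 °C − 182.5 °C = 82.6 K
Invert ΔT = ηγ̇²t_res/(ρcp) for γ̇: γ̇_max² = ΔT_a ρ cp / (η t_res) = 82.6·1020·2567 / (1713·884.211) = 142.788 s⁻²
γ̇_max = √142.788 = 11.9494 s⁻¹
N_max = γ̇_max·h / (π·D) = 11.9494 · 0.0097 / (π · 0.0576) = 0.640539 rev/s = 38.4324 rpm

value=38.43 rpm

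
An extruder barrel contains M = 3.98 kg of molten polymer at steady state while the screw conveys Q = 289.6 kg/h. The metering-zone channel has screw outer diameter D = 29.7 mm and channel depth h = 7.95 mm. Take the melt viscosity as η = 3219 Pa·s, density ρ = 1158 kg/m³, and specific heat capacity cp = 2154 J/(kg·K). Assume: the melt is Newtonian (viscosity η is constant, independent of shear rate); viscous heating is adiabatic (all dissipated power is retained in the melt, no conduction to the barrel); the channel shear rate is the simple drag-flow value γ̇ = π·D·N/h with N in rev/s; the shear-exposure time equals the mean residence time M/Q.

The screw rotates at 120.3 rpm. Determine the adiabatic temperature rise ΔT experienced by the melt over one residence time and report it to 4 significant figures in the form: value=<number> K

Throughput in SI: Q_s = 289.6 kg/h ÷ 3600 s/h = 0.0804444 kg/s
t_res = M / Q_s = 3.98 / 0.0804444 = 49.4751 s
Convert to SI: D = 0.0297 m, h = 0.00795 m, N = 120.3/60 = 2.005 rev/s
Shear rate: γ̇ = πDN/h = π·0.0297·2.005/0.00795 = 23.5317 s⁻¹
Adiabatic rise: ΔT = η γ̇² t_res / (ρ cp) = 3219·(23.5317)²·49.4751 / (1158·2154) = 35.3558 K

value=35.36 K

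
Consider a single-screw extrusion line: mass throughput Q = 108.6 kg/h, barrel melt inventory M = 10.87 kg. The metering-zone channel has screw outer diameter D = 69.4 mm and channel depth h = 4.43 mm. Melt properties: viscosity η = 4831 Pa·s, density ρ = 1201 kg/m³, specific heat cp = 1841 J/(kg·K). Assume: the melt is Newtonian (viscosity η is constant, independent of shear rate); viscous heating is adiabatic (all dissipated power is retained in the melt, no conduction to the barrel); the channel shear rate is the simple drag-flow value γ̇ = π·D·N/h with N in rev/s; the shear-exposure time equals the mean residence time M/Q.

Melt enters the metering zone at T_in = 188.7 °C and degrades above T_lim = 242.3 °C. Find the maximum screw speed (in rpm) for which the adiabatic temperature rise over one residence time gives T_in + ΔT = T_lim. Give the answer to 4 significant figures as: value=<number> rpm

Q_s = Q / 3600 = 108.6 / 3600 = 0.0301667 kg/s
t_res = M / Q_s = 10.87 ÷ 0.0301667 = 360.331 s
Convert to metres: D = 0.0694 m, h = 0.00443 m
Allowable rise: ΔT_a = T_lim − T_in = 242.3 − 188.7 = 53.6 K
γ̇_max² = ΔT_a·ρ·cp / (η·t_res) = [53.6 × 1201 × 1841] / [4831 × 360.331] = 68.0804 s⁻²
Take the square root: γ̇_max = √(68.0804) = 8.25109 s⁻¹
N_max = γ̇_max·h / (π·D) = 8.25109 · 0.00443 / (π · 0.0694) = 0.167651 rev/s = 10.059 rpm

value=10.06 rpm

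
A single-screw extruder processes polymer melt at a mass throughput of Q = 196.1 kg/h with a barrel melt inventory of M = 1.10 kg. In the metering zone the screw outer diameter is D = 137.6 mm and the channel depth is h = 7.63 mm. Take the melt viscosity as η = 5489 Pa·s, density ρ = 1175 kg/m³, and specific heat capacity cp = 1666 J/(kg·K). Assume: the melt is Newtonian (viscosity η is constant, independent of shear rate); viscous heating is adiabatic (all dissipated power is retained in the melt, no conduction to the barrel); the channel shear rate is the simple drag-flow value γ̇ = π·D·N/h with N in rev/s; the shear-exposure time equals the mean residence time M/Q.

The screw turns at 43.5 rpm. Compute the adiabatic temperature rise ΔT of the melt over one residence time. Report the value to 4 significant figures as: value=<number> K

Throughput in SI: Q_s = 196.1 kg/h ÷ 3600 s/h = 0.0544722 kg/s
Mean residence time: t_res = M/Q_s = 1.10 kg / 0.0544722 kg/s = 20.1938 s
D = 137.6 mm = 0.1376 m;  h = 7.63 mm = 0.00763 m;  N = 43.5 rpm / 60 = 0.725 rev/s
γ̇ = π·D·N / h = π · 0.1376 · 0.725 / 0.00763 = 41.0754 s⁻¹
Adiabatic rise: ΔT = η γ̇² t_res / (ρ cp) = 5489·(41.0754)²·20.1938 / (1175·1666) = 95.5348 K

value=95.53 K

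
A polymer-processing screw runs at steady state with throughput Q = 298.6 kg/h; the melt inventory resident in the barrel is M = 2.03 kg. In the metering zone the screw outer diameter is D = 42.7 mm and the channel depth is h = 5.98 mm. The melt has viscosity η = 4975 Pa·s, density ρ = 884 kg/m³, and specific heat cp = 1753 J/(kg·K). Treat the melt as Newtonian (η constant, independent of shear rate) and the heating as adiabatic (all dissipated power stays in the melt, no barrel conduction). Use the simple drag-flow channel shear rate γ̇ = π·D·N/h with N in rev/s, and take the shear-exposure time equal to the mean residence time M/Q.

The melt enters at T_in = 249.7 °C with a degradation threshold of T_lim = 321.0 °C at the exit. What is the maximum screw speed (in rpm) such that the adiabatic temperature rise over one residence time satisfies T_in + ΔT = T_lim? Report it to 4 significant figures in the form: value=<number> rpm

Convert throughput: Q = 298.6 kg/h = 298.6/3600 = 0.0829444 kg/s
Mean residence time: t_res = M/Q_s = 2.03 kg / 0.0829444 kg/s = 24.4742 s
Geometry in SI: D = 42.7 mm → 0.0427 m, h = 5.98 mm → 0.00598 m
ΔT_a = T_lim − T_in = 321.0 °C − 249.7 °C = 71.3 K
γ̇_max² = ΔT_a·ρ·cp/(η·t_res) = 71.3·884·1753/(4975·24.4742) = 907.448 s⁻²
γ̇_max = sqrt(907.448) = 30.1239 s⁻¹
Solve γ̇ = πDN/h for N: N_max = γ̇_max·h/(π·D) = 30.1239 × 0.00598 / (π × 0.0427) = 1.34287 rev/s = 80.5723 rpm

value=80.57 rpm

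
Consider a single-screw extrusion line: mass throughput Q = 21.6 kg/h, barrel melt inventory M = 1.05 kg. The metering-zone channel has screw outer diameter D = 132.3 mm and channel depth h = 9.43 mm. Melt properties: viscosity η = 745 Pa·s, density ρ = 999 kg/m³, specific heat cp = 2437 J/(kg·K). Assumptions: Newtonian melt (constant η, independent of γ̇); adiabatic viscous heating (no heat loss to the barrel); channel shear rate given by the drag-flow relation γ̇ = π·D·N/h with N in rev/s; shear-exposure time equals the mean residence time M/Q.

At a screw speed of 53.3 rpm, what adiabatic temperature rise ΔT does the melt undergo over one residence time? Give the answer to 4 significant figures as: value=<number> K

value=82.10 K

Q_s = Q / 3600 = 21.6 / 3600 = 0.006 kg/s
t_res = M / Q_s = 1.05 ÷ 0.006 = 175 s
Convert to SI: D = 0.1323 m, h = 0.00943 m, N = 53.3/60 = 0.888333 rev/s
γ̇ = π·D·N / h = π · 0.1323 · 0.888333 / 0.00943 = 39.1538 s⁻¹
ΔT = η·γ̇²·t_res / (ρ·cp) = 745 · (39.1538)² · 175 / (999 · 2437) = 82.0959 K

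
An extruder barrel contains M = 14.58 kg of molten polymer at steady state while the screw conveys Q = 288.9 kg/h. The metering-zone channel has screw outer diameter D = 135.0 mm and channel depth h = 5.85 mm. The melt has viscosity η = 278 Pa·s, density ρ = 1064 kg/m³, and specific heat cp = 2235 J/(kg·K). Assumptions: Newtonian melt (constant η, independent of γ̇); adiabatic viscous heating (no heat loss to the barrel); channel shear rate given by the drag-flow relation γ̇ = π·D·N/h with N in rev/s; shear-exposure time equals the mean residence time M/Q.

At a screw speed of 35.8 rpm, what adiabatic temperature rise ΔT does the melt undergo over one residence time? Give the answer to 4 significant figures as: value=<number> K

value=39.74 K

Q_s = Q / 3600 = 288.9 / 3600 = 0.08025 kg/s
t_res = M / Q_s = 14.58 / 0.08025 = 181.682 s
Geometry in metres: D = 135.0 mm → 0.135 m, h = 5.85 mm → 0.00585 m; screw speed N = 35.8 rpm = 0.596667 rev/s
Shear rate: γ̇ = πDN/h = π·0.135·0.596667/0.00585 = 43.2573 s⁻¹
Adiabatic rise: ΔT = η γ̇² t_res / (ρ cp) = 278·(43.2573)²·181.682 / (1064·2235) = 39.7427 K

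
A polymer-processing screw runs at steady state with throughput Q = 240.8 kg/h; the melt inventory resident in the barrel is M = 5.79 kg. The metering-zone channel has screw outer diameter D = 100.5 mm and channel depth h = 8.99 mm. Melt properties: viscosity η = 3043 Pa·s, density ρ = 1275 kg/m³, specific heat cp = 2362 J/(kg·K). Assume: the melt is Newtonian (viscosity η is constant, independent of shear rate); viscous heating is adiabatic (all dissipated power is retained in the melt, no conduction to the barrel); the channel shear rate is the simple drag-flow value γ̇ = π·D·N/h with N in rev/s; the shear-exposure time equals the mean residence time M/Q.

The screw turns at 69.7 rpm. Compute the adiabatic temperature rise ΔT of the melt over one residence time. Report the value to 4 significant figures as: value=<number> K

value=145.6 K

Convert throughput: Q = 240.8 kg/h = 240.8/3600 = 0.0668889 kg/s
Mean residence time: t_res = M/Q_s = 5.79 kg / 0.0668889 kg/s = 86.5615 s
Convert to SI: D = 0.1005 m, h = 0.00899 m, N = 69.7/60 = 1.16167 rev/s
γ̇ = π D N / h = (π)(0.1005)(1.16167) / 0.00899 = 40.7979 s⁻¹
Adiabatic rise: ΔT = η γ̇² t_res / (ρ cp) = 3043·(40.7979)²·86.5615 / (1275·2362) = 145.583 K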